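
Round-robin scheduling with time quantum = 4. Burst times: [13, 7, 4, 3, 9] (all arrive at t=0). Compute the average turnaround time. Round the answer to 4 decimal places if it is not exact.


Time quantum = 4
Execution trace:
  J1 runs 4 units, time = 4
  J2 runs 4 units, time = 8
  J3 runs 4 units, time = 12
  J4 runs 3 units, time = 15
  J5 runs 4 units, time = 19
  J1 runs 4 units, time = 23
  J2 runs 3 units, time = 26
  J5 runs 4 units, time = 30
  J1 runs 4 units, time = 34
  J5 runs 1 units, time = 35
  J1 runs 1 units, time = 36
Finish times: [36, 26, 12, 15, 35]
Average turnaround = 124/5 = 24.8

24.8


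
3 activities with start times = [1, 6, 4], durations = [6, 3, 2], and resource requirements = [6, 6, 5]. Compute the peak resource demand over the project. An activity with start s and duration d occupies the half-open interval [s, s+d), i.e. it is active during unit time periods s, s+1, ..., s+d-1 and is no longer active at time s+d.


Each activity i is active on [start_i, start_i + duration_i).
Compute total resource usage per time slot:
  t=0: active resources = [], total = 0
  t=1: active resources = [6], total = 6
  t=2: active resources = [6], total = 6
  t=3: active resources = [6], total = 6
  t=4: active resources = [6, 5], total = 11
  t=5: active resources = [6, 5], total = 11
  t=6: active resources = [6, 6], total = 12
  t=7: active resources = [6], total = 6
  t=8: active resources = [6], total = 6
Peak resource demand = 12

12


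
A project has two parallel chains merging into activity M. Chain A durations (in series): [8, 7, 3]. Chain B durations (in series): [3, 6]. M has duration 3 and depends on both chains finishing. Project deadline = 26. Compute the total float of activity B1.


Forward pass: ES(B1) = sum of predecessors on chain B = 0
EF = ES + duration = 0 + 3 = 3
Backward pass: LF(M) = deadline = 26; LS(M) = 26 - 3 = 23
LF(B1) = LS(M) - sum(successors on chain B) = 23 - 6 = 17
LS = LF - duration = 17 - 3 = 14
Total float = LS - ES = 14 - 0 = 14

14


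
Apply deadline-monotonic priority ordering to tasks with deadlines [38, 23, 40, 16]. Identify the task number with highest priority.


Sort tasks by relative deadline (ascending):
  Task 4: deadline = 16
  Task 2: deadline = 23
  Task 1: deadline = 38
  Task 3: deadline = 40
Priority order (highest first): [4, 2, 1, 3]
Highest priority task = 4

4


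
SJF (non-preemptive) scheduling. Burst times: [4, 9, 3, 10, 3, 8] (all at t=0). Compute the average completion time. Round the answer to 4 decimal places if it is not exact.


SJF order (ascending): [3, 3, 4, 8, 9, 10]
Completion times:
  Job 1: burst=3, C=3
  Job 2: burst=3, C=6
  Job 3: burst=4, C=10
  Job 4: burst=8, C=18
  Job 5: burst=9, C=27
  Job 6: burst=10, C=37
Average completion = 101/6 = 16.8333

16.8333


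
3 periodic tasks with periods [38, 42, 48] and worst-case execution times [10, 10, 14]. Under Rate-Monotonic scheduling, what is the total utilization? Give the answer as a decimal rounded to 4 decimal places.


Compute individual utilizations (exact fractions):
  Task 1: C/T = 10/38 = 5/19 (approx. 0.2632)
  Task 2: C/T = 10/42 = 5/21 (approx. 0.2381)
  Task 3: C/T = 14/48 = 7/24 (approx. 0.2917)
Total utilization U = 5/19 + 5/21 + 7/24 = 2531/3192
Rounded to 4 decimal places: U = 0.7929
RM (Liu & Layland) bound for 3 tasks = 0.779763; compare with U = 2531/3192 (approx. 0.792920)
bound < U <= 1, so the RM sufficient condition is not met (inconclusive; an exact test such as response-time analysis is needed).

0.7929


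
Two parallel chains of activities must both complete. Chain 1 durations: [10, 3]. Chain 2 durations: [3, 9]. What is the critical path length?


Path A total = 10 + 3 = 13
Path B total = 3 + 9 = 12
Critical path = longest path = max(13, 12) = 13

13


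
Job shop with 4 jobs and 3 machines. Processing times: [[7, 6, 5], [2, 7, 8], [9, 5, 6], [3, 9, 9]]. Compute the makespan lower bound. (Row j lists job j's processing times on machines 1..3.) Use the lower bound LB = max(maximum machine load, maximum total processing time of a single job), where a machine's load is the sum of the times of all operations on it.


Machine loads:
  Machine 1: 7 + 2 + 9 + 3 = 21
  Machine 2: 6 + 7 + 5 + 9 = 27
  Machine 3: 5 + 8 + 6 + 9 = 28
Max machine load = 28
Job totals:
  Job 1: 18
  Job 2: 17
  Job 3: 20
  Job 4: 21
Max job total = 21
Lower bound = max(28, 21) = 28

28


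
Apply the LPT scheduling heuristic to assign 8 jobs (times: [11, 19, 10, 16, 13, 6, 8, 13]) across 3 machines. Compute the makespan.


Sort jobs in decreasing order (LPT): [19, 16, 13, 13, 11, 10, 8, 6]
Assign each job to the least loaded machine:
  Machine 1: jobs [19, 10], load = 29
  Machine 2: jobs [16, 11, 6], load = 33
  Machine 3: jobs [13, 13, 8], load = 34
Makespan = max load = 34

34


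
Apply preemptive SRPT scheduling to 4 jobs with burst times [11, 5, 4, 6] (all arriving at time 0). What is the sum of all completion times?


Since all jobs arrive at t=0, SRPT equals SPT ordering.
SPT order: [4, 5, 6, 11]
Completion times:
  Job 1: p=4, C=4
  Job 2: p=5, C=9
  Job 3: p=6, C=15
  Job 4: p=11, C=26
Total completion time = 4 + 9 + 15 + 26 = 54

54


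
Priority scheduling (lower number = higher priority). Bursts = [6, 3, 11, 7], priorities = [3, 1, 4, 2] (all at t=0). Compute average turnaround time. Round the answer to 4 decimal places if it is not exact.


Sort by priority (ascending = highest first):
Order: [(1, 3), (2, 7), (3, 6), (4, 11)]
Completion times:
  Priority 1, burst=3, C=3
  Priority 2, burst=7, C=10
  Priority 3, burst=6, C=16
  Priority 4, burst=11, C=27
Average turnaround = 56/4 = 14.0

14.0


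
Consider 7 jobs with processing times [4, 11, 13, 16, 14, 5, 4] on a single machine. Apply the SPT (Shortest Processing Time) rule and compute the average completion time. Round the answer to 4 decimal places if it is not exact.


Sort jobs by processing time (SPT order): [4, 4, 5, 11, 13, 14, 16]
Compute completion times sequentially:
  Job 1: processing = 4, completes at 4
  Job 2: processing = 4, completes at 8
  Job 3: processing = 5, completes at 13
  Job 4: processing = 11, completes at 24
  Job 5: processing = 13, completes at 37
  Job 6: processing = 14, completes at 51
  Job 7: processing = 16, completes at 67
Sum of completion times = 204
Average completion time = 204/7 = 29.1429

29.1429


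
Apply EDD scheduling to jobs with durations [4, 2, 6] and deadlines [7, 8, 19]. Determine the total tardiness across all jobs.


Sort by due date (EDD order): [(4, 7), (2, 8), (6, 19)]
Compute completion times and tardiness:
  Job 1: p=4, d=7, C=4, tardiness=max(0,4-7)=0
  Job 2: p=2, d=8, C=6, tardiness=max(0,6-8)=0
  Job 3: p=6, d=19, C=12, tardiness=max(0,12-19)=0
Total tardiness = 0

0


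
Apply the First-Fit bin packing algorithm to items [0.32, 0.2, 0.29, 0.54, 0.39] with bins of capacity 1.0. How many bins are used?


Place items sequentially using First-Fit:
  Item 0.32 -> new Bin 1
  Item 0.2 -> Bin 1 (now 0.52)
  Item 0.29 -> Bin 1 (now 0.81)
  Item 0.54 -> new Bin 2
  Item 0.39 -> Bin 2 (now 0.93)
Total bins used = 2

2


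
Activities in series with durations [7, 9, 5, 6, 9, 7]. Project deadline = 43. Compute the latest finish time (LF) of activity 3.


LF(activity 3) = deadline - sum of successor durations
Successors: activities 4 through 6 with durations [6, 9, 7]
Sum of successor durations = 22
LF = 43 - 22 = 21

21


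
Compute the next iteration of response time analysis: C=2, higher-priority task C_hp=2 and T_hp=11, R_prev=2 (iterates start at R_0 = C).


R_next = C + ceil(R_prev / T_hp) * C_hp
ceil(2 / 11) = ceil(0.1818) = 1
Interference = 1 * 2 = 2
R_next = 2 + 2 = 4

4


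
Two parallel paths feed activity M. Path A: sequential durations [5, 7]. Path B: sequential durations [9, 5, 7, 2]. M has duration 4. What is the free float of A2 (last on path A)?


ES(A2) = sum of predecessors on chain A = 5
EF(A2) = ES + duration = 5 + 7 = 12
Successor of A2 is M. ES(M) = max(sum(A), sum(B)) = max(12, 23) = 23
Free float = ES(successor) - EF(current) = 23 - 12 = 11

11


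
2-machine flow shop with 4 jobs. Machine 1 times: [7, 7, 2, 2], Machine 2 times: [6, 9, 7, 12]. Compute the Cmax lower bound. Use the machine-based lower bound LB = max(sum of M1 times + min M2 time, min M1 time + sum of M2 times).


LB1 = sum(M1 times) + min(M2 times) = 18 + 6 = 24
LB2 = min(M1 times) + sum(M2 times) = 2 + 34 = 36
Lower bound = max(LB1, LB2) = max(24, 36) = 36

36


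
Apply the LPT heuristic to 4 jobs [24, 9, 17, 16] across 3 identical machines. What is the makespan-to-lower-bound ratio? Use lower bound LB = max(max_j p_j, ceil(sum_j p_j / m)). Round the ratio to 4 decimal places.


LPT order: [24, 17, 16, 9]
Machine loads after assignment: [24, 17, 25]
LPT makespan = 25
Lower bound = max(max_job, ceil(total/3)) = max(24, 22) = 24
Ratio = 25 / 24 = 1.0417

1.0417


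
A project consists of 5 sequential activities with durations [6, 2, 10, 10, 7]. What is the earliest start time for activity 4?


Activity 4 starts after activities 1 through 3 complete.
Predecessor durations: [6, 2, 10]
ES = 6 + 2 + 10 = 18

18


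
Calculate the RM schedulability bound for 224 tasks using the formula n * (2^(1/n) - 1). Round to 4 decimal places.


Compute 2^(1/224) = 1.0030991997
Subtract 1: 1.0030991997 - 1 = 0.0030991997
Multiply by n: 224 * 0.0030991997 = 0.6942207328
Round to 4 dp: 0.6942

0.6942


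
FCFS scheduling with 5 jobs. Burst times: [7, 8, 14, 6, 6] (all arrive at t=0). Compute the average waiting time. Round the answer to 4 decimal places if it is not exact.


FCFS order (as given): [7, 8, 14, 6, 6]
Waiting times:
  Job 1: wait = 0
  Job 2: wait = 7
  Job 3: wait = 15
  Job 4: wait = 29
  Job 5: wait = 35
Sum of waiting times = 86
Average waiting time = 86/5 = 17.2

17.2


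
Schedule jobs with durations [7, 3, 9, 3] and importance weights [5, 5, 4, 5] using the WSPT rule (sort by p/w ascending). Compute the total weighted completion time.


Compute p/w ratios and sort ascending (WSPT): [(3, 5), (3, 5), (7, 5), (9, 4)]
Compute weighted completion times:
  Job (p=3,w=5): C=3, w*C=5*3=15
  Job (p=3,w=5): C=6, w*C=5*6=30
  Job (p=7,w=5): C=13, w*C=5*13=65
  Job (p=9,w=4): C=22, w*C=4*22=88
Total weighted completion time = 198

198


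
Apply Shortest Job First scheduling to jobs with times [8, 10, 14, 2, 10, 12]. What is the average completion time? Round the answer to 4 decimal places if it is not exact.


SJF order (ascending): [2, 8, 10, 10, 12, 14]
Completion times:
  Job 1: burst=2, C=2
  Job 2: burst=8, C=10
  Job 3: burst=10, C=20
  Job 4: burst=10, C=30
  Job 5: burst=12, C=42
  Job 6: burst=14, C=56
Average completion = 160/6 = 26.6667

26.6667


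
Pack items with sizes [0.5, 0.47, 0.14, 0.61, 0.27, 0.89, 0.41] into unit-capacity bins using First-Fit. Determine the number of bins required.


Place items sequentially using First-Fit:
  Item 0.5 -> new Bin 1
  Item 0.47 -> Bin 1 (now 0.97)
  Item 0.14 -> new Bin 2
  Item 0.61 -> Bin 2 (now 0.75)
  Item 0.27 -> new Bin 3
  Item 0.89 -> new Bin 4
  Item 0.41 -> Bin 3 (now 0.68)
Total bins used = 4

4


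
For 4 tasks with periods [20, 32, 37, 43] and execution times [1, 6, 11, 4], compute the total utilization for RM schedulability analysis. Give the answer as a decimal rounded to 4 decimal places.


Compute individual utilizations (exact fractions):
  Task 1: C/T = 1/20 (approx. 0.05)
  Task 2: C/T = 6/32 = 3/16 (approx. 0.1875)
  Task 3: C/T = 11/37 (approx. 0.2973)
  Task 4: C/T = 4/43 (approx. 0.093)
Total utilization U = 1/20 + 3/16 + 11/37 + 4/43 = 79909/127280
Rounded to 4 decimal places: U = 0.6278
RM (Liu & Layland) bound for 4 tasks = 0.756828; compare with U = 79909/127280 (approx. 0.627821)
U <= bound, so schedulable by RM sufficient condition.

0.6278


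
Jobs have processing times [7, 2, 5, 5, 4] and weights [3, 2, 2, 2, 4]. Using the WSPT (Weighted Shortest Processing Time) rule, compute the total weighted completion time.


Compute p/w ratios and sort ascending (WSPT): [(2, 2), (4, 4), (7, 3), (5, 2), (5, 2)]
Compute weighted completion times:
  Job (p=2,w=2): C=2, w*C=2*2=4
  Job (p=4,w=4): C=6, w*C=4*6=24
  Job (p=7,w=3): C=13, w*C=3*13=39
  Job (p=5,w=2): C=18, w*C=2*18=36
  Job (p=5,w=2): C=23, w*C=2*23=46
Total weighted completion time = 149

149


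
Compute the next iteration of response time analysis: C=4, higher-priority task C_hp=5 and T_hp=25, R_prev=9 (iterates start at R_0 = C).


R_next = C + ceil(R_prev / T_hp) * C_hp
ceil(9 / 25) = ceil(0.36) = 1
Interference = 1 * 5 = 5
R_next = 4 + 5 = 9
R_next = R_prev, so the iteration has converged (response time = 9).

9


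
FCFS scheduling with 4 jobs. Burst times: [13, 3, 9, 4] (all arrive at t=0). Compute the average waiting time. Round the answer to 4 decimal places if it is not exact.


FCFS order (as given): [13, 3, 9, 4]
Waiting times:
  Job 1: wait = 0
  Job 2: wait = 13
  Job 3: wait = 16
  Job 4: wait = 25
Sum of waiting times = 54
Average waiting time = 54/4 = 13.5

13.5


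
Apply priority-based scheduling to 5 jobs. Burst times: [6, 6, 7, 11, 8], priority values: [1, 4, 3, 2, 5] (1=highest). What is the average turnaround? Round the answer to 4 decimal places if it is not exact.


Sort by priority (ascending = highest first):
Order: [(1, 6), (2, 11), (3, 7), (4, 6), (5, 8)]
Completion times:
  Priority 1, burst=6, C=6
  Priority 2, burst=11, C=17
  Priority 3, burst=7, C=24
  Priority 4, burst=6, C=30
  Priority 5, burst=8, C=38
Average turnaround = 115/5 = 23.0

23.0


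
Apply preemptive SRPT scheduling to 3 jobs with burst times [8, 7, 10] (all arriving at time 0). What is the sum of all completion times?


Since all jobs arrive at t=0, SRPT equals SPT ordering.
SPT order: [7, 8, 10]
Completion times:
  Job 1: p=7, C=7
  Job 2: p=8, C=15
  Job 3: p=10, C=25
Total completion time = 7 + 15 + 25 = 47

47


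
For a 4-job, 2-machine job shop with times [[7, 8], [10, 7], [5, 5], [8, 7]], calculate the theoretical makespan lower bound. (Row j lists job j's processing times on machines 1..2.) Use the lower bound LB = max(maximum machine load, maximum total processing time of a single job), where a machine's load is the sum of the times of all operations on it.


Machine loads:
  Machine 1: 7 + 10 + 5 + 8 = 30
  Machine 2: 8 + 7 + 5 + 7 = 27
Max machine load = 30
Job totals:
  Job 1: 15
  Job 2: 17
  Job 3: 10
  Job 4: 15
Max job total = 17
Lower bound = max(30, 17) = 30

30


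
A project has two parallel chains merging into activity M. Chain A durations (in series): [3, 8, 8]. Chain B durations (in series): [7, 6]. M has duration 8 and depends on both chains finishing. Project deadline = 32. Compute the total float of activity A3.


Forward pass: ES(A3) = sum of predecessors on chain A = 11
EF = ES + duration = 11 + 8 = 19
Backward pass: LF(M) = deadline = 32; LS(M) = 32 - 8 = 24
LF(A3) = LS(M) - sum(successors on chain A) = 24 - 0 = 24
LS = LF - duration = 24 - 8 = 16
Total float = LS - ES = 16 - 11 = 5

5


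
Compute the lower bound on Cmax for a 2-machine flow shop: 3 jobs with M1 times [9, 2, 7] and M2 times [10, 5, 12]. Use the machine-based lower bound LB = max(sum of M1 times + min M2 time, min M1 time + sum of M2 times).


LB1 = sum(M1 times) + min(M2 times) = 18 + 5 = 23
LB2 = min(M1 times) + sum(M2 times) = 2 + 27 = 29
Lower bound = max(LB1, LB2) = max(23, 29) = 29

29


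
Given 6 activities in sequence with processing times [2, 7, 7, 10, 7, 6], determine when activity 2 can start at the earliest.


Activity 2 starts after activities 1 through 1 complete.
Predecessor durations: [2]
ES = 2 = 2

2


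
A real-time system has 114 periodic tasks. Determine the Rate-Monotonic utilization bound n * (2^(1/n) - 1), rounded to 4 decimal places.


Compute 2^(1/114) = 1.0060987606
Subtract 1: 1.0060987606 - 1 = 0.0060987606
Multiply by n: 114 * 0.0060987606 = 0.6952587084
Round to 4 dp: 0.6953

0.6953


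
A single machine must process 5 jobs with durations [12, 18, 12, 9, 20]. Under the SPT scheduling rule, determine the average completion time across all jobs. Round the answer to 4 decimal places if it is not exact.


Sort jobs by processing time (SPT order): [9, 12, 12, 18, 20]
Compute completion times sequentially:
  Job 1: processing = 9, completes at 9
  Job 2: processing = 12, completes at 21
  Job 3: processing = 12, completes at 33
  Job 4: processing = 18, completes at 51
  Job 5: processing = 20, completes at 71
Sum of completion times = 185
Average completion time = 185/5 = 37.0

37.0


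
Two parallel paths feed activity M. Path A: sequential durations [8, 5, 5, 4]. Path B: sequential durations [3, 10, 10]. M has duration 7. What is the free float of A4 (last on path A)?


ES(A4) = sum of predecessors on chain A = 18
EF(A4) = ES + duration = 18 + 4 = 22
Successor of A4 is M. ES(M) = max(sum(A), sum(B)) = max(22, 23) = 23
Free float = ES(successor) - EF(current) = 23 - 22 = 1

1


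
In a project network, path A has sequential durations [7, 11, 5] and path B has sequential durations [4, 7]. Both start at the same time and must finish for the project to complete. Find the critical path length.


Path A total = 7 + 11 + 5 = 23
Path B total = 4 + 7 = 11
Critical path = longest path = max(23, 11) = 23

23


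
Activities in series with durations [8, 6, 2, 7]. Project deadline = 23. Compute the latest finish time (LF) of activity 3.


LF(activity 3) = deadline - sum of successor durations
Successors: activities 4 through 4 with durations [7]
Sum of successor durations = 7
LF = 23 - 7 = 16

16


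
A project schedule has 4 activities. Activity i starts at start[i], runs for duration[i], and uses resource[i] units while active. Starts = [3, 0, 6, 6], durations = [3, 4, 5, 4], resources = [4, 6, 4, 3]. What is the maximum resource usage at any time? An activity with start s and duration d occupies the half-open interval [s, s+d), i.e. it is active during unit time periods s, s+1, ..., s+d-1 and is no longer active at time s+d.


Each activity i is active on [start_i, start_i + duration_i).
Compute total resource usage per time slot:
  t=0: active resources = [6], total = 6
  t=1: active resources = [6], total = 6
  t=2: active resources = [6], total = 6
  t=3: active resources = [4, 6], total = 10
  t=4: active resources = [4], total = 4
  t=5: active resources = [4], total = 4
  t=6: active resources = [4, 3], total = 7
  t=7: active resources = [4, 3], total = 7
  t=8: active resources = [4, 3], total = 7
  t=9: active resources = [4, 3], total = 7
  t=10: active resources = [4], total = 4
Peak resource demand = 10

10


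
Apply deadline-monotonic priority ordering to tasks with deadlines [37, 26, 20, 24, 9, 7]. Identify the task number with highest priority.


Sort tasks by relative deadline (ascending):
  Task 6: deadline = 7
  Task 5: deadline = 9
  Task 3: deadline = 20
  Task 4: deadline = 24
  Task 2: deadline = 26
  Task 1: deadline = 37
Priority order (highest first): [6, 5, 3, 4, 2, 1]
Highest priority task = 6

6


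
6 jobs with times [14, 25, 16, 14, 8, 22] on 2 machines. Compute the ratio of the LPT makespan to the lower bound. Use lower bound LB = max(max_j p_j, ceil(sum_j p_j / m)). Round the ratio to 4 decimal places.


LPT order: [25, 22, 16, 14, 14, 8]
Machine loads after assignment: [47, 52]
LPT makespan = 52
Lower bound = max(max_job, ceil(total/2)) = max(25, 50) = 50
Ratio = 52 / 50 = 1.04

1.04


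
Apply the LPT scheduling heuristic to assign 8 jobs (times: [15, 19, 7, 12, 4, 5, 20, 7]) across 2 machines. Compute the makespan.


Sort jobs in decreasing order (LPT): [20, 19, 15, 12, 7, 7, 5, 4]
Assign each job to the least loaded machine:
  Machine 1: jobs [20, 12, 7, 5], load = 44
  Machine 2: jobs [19, 15, 7, 4], load = 45
Makespan = max load = 45

45


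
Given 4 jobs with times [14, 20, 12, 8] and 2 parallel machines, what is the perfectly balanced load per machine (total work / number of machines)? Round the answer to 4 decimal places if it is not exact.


Total processing time = 14 + 20 + 12 + 8 = 54
Number of machines = 2
Ideal balanced load = 54 / 2 = 27.0

27.0


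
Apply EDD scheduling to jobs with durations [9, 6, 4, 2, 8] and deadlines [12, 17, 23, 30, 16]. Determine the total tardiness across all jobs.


Sort by due date (EDD order): [(9, 12), (8, 16), (6, 17), (4, 23), (2, 30)]
Compute completion times and tardiness:
  Job 1: p=9, d=12, C=9, tardiness=max(0,9-12)=0
  Job 2: p=8, d=16, C=17, tardiness=max(0,17-16)=1
  Job 3: p=6, d=17, C=23, tardiness=max(0,23-17)=6
  Job 4: p=4, d=23, C=27, tardiness=max(0,27-23)=4
  Job 5: p=2, d=30, C=29, tardiness=max(0,29-30)=0
Total tardiness = 11

11


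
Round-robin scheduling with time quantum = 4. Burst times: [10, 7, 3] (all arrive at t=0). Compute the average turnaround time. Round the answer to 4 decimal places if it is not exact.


Time quantum = 4
Execution trace:
  J1 runs 4 units, time = 4
  J2 runs 4 units, time = 8
  J3 runs 3 units, time = 11
  J1 runs 4 units, time = 15
  J2 runs 3 units, time = 18
  J1 runs 2 units, time = 20
Finish times: [20, 18, 11]
Average turnaround = 49/3 = 16.3333

16.3333


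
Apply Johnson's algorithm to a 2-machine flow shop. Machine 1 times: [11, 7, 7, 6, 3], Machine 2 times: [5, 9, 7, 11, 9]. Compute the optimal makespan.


Apply Johnson's rule:
  Group 1 (a <= b): [(5, 3, 9), (4, 6, 11), (2, 7, 9), (3, 7, 7)]
  Group 2 (a > b): [(1, 11, 5)]
Optimal job order: [5, 4, 2, 3, 1]
Schedule:
  Job 5: M1 done at 3, M2 done at 12
  Job 4: M1 done at 9, M2 done at 23
  Job 2: M1 done at 16, M2 done at 32
  Job 3: M1 done at 23, M2 done at 39
  Job 1: M1 done at 34, M2 done at 44
Makespan = 44

44


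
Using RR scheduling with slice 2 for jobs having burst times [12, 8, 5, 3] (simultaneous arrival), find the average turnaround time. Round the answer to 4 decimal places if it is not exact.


Time quantum = 2
Execution trace:
  J1 runs 2 units, time = 2
  J2 runs 2 units, time = 4
  J3 runs 2 units, time = 6
  J4 runs 2 units, time = 8
  J1 runs 2 units, time = 10
  J2 runs 2 units, time = 12
  J3 runs 2 units, time = 14
  J4 runs 1 units, time = 15
  J1 runs 2 units, time = 17
  J2 runs 2 units, time = 19
  J3 runs 1 units, time = 20
  J1 runs 2 units, time = 22
  J2 runs 2 units, time = 24
  J1 runs 2 units, time = 26
  J1 runs 2 units, time = 28
Finish times: [28, 24, 20, 15]
Average turnaround = 87/4 = 21.75

21.75


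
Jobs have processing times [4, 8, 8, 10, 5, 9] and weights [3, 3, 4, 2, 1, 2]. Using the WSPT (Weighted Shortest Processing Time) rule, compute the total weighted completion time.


Compute p/w ratios and sort ascending (WSPT): [(4, 3), (8, 4), (8, 3), (9, 2), (10, 2), (5, 1)]
Compute weighted completion times:
  Job (p=4,w=3): C=4, w*C=3*4=12
  Job (p=8,w=4): C=12, w*C=4*12=48
  Job (p=8,w=3): C=20, w*C=3*20=60
  Job (p=9,w=2): C=29, w*C=2*29=58
  Job (p=10,w=2): C=39, w*C=2*39=78
  Job (p=5,w=1): C=44, w*C=1*44=44
Total weighted completion time = 300

300


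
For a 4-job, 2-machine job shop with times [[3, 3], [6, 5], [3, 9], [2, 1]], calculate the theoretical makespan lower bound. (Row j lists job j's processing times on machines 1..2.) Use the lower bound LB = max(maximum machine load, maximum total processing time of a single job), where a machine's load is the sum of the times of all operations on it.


Machine loads:
  Machine 1: 3 + 6 + 3 + 2 = 14
  Machine 2: 3 + 5 + 9 + 1 = 18
Max machine load = 18
Job totals:
  Job 1: 6
  Job 2: 11
  Job 3: 12
  Job 4: 3
Max job total = 12
Lower bound = max(18, 12) = 18

18


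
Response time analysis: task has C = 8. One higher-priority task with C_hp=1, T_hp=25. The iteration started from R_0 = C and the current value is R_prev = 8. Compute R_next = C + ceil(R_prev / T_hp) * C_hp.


R_next = C + ceil(R_prev / T_hp) * C_hp
ceil(8 / 25) = ceil(0.32) = 1
Interference = 1 * 1 = 1
R_next = 8 + 1 = 9

9


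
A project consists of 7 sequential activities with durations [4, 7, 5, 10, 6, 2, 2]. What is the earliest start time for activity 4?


Activity 4 starts after activities 1 through 3 complete.
Predecessor durations: [4, 7, 5]
ES = 4 + 7 + 5 = 16

16


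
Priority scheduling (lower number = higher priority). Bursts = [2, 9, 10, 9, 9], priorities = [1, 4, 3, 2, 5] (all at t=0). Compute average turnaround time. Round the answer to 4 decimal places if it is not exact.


Sort by priority (ascending = highest first):
Order: [(1, 2), (2, 9), (3, 10), (4, 9), (5, 9)]
Completion times:
  Priority 1, burst=2, C=2
  Priority 2, burst=9, C=11
  Priority 3, burst=10, C=21
  Priority 4, burst=9, C=30
  Priority 5, burst=9, C=39
Average turnaround = 103/5 = 20.6

20.6


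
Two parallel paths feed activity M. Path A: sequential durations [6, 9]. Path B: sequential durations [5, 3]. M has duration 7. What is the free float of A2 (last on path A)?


ES(A2) = sum of predecessors on chain A = 6
EF(A2) = ES + duration = 6 + 9 = 15
Successor of A2 is M. ES(M) = max(sum(A), sum(B)) = max(15, 8) = 15
Free float = ES(successor) - EF(current) = 15 - 15 = 0

0


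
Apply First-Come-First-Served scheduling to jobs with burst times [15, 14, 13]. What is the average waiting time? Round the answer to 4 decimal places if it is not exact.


FCFS order (as given): [15, 14, 13]
Waiting times:
  Job 1: wait = 0
  Job 2: wait = 15
  Job 3: wait = 29
Sum of waiting times = 44
Average waiting time = 44/3 = 14.6667

14.6667


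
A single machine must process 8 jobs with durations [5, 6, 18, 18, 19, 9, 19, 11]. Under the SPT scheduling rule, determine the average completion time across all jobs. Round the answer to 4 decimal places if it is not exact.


Sort jobs by processing time (SPT order): [5, 6, 9, 11, 18, 18, 19, 19]
Compute completion times sequentially:
  Job 1: processing = 5, completes at 5
  Job 2: processing = 6, completes at 11
  Job 3: processing = 9, completes at 20
  Job 4: processing = 11, completes at 31
  Job 5: processing = 18, completes at 49
  Job 6: processing = 18, completes at 67
  Job 7: processing = 19, completes at 86
  Job 8: processing = 19, completes at 105
Sum of completion times = 374
Average completion time = 374/8 = 46.75

46.75


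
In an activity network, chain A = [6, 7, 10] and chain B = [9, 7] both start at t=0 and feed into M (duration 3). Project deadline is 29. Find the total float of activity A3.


Forward pass: ES(A3) = sum of predecessors on chain A = 13
EF = ES + duration = 13 + 10 = 23
Backward pass: LF(M) = deadline = 29; LS(M) = 29 - 3 = 26
LF(A3) = LS(M) - sum(successors on chain A) = 26 - 0 = 26
LS = LF - duration = 26 - 10 = 16
Total float = LS - ES = 16 - 13 = 3

3


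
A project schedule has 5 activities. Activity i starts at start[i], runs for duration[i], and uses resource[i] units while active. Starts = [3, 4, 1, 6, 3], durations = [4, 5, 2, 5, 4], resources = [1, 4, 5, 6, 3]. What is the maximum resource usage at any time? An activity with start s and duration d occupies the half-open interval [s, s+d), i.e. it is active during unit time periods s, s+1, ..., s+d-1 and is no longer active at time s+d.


Each activity i is active on [start_i, start_i + duration_i).
Compute total resource usage per time slot:
  t=0: active resources = [], total = 0
  t=1: active resources = [5], total = 5
  t=2: active resources = [5], total = 5
  t=3: active resources = [1, 3], total = 4
  t=4: active resources = [1, 4, 3], total = 8
  t=5: active resources = [1, 4, 3], total = 8
  t=6: active resources = [1, 4, 6, 3], total = 14
  t=7: active resources = [4, 6], total = 10
  t=8: active resources = [4, 6], total = 10
  t=9: active resources = [6], total = 6
  t=10: active resources = [6], total = 6
Peak resource demand = 14

14


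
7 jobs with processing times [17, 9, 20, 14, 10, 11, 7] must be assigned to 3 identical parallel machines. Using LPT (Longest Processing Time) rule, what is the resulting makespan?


Sort jobs in decreasing order (LPT): [20, 17, 14, 11, 10, 9, 7]
Assign each job to the least loaded machine:
  Machine 1: jobs [20, 9], load = 29
  Machine 2: jobs [17, 10], load = 27
  Machine 3: jobs [14, 11, 7], load = 32
Makespan = max load = 32

32


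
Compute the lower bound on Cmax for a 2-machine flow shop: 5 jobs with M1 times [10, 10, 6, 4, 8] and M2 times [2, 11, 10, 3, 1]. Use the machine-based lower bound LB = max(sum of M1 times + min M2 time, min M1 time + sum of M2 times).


LB1 = sum(M1 times) + min(M2 times) = 38 + 1 = 39
LB2 = min(M1 times) + sum(M2 times) = 4 + 27 = 31
Lower bound = max(LB1, LB2) = max(39, 31) = 39

39


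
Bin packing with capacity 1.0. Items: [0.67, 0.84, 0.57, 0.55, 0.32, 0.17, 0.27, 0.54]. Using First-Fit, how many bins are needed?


Place items sequentially using First-Fit:
  Item 0.67 -> new Bin 1
  Item 0.84 -> new Bin 2
  Item 0.57 -> new Bin 3
  Item 0.55 -> new Bin 4
  Item 0.32 -> Bin 1 (now 0.99)
  Item 0.17 -> Bin 3 (now 0.74)
  Item 0.27 -> Bin 4 (now 0.82)
  Item 0.54 -> new Bin 5
Total bins used = 5

5


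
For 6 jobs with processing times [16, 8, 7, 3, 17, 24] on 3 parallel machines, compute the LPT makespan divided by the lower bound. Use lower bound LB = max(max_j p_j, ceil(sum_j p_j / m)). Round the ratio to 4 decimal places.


LPT order: [24, 17, 16, 8, 7, 3]
Machine loads after assignment: [27, 24, 24]
LPT makespan = 27
Lower bound = max(max_job, ceil(total/3)) = max(24, 25) = 25
Ratio = 27 / 25 = 1.08

1.08


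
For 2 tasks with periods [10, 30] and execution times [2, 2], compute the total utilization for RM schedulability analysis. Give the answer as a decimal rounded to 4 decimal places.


Compute individual utilizations (exact fractions):
  Task 1: C/T = 2/10 = 1/5 (approx. 0.2)
  Task 2: C/T = 2/30 = 1/15 (approx. 0.0667)
Total utilization U = 1/5 + 1/15 = 4/15
Rounded to 4 decimal places: U = 0.2667
RM (Liu & Layland) bound for 2 tasks = 0.828427; compare with U = 4/15 (approx. 0.266667)
U <= bound, so schedulable by RM sufficient condition.

0.2667


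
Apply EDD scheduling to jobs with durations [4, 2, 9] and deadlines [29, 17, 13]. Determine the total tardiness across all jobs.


Sort by due date (EDD order): [(9, 13), (2, 17), (4, 29)]
Compute completion times and tardiness:
  Job 1: p=9, d=13, C=9, tardiness=max(0,9-13)=0
  Job 2: p=2, d=17, C=11, tardiness=max(0,11-17)=0
  Job 3: p=4, d=29, C=15, tardiness=max(0,15-29)=0
Total tardiness = 0

0


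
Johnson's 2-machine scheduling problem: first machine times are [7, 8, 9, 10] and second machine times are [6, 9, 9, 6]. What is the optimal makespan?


Apply Johnson's rule:
  Group 1 (a <= b): [(2, 8, 9), (3, 9, 9)]
  Group 2 (a > b): [(1, 7, 6), (4, 10, 6)]
Optimal job order: [2, 3, 1, 4]
Schedule:
  Job 2: M1 done at 8, M2 done at 17
  Job 3: M1 done at 17, M2 done at 26
  Job 1: M1 done at 24, M2 done at 32
  Job 4: M1 done at 34, M2 done at 40
Makespan = 40

40


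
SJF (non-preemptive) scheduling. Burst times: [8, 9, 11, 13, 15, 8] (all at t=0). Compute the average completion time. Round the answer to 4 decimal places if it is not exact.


SJF order (ascending): [8, 8, 9, 11, 13, 15]
Completion times:
  Job 1: burst=8, C=8
  Job 2: burst=8, C=16
  Job 3: burst=9, C=25
  Job 4: burst=11, C=36
  Job 5: burst=13, C=49
  Job 6: burst=15, C=64
Average completion = 198/6 = 33.0

33.0


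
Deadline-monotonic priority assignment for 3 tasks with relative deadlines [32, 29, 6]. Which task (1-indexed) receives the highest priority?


Sort tasks by relative deadline (ascending):
  Task 3: deadline = 6
  Task 2: deadline = 29
  Task 1: deadline = 32
Priority order (highest first): [3, 2, 1]
Highest priority task = 3

3


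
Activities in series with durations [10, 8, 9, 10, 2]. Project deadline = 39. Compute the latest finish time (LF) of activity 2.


LF(activity 2) = deadline - sum of successor durations
Successors: activities 3 through 5 with durations [9, 10, 2]
Sum of successor durations = 21
LF = 39 - 21 = 18

18


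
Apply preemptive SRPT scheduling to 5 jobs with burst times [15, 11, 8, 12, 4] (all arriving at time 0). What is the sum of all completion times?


Since all jobs arrive at t=0, SRPT equals SPT ordering.
SPT order: [4, 8, 11, 12, 15]
Completion times:
  Job 1: p=4, C=4
  Job 2: p=8, C=12
  Job 3: p=11, C=23
  Job 4: p=12, C=35
  Job 5: p=15, C=50
Total completion time = 4 + 12 + 23 + 35 + 50 = 124

124


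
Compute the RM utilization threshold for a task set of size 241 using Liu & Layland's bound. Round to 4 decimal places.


Compute 2^(1/241) = 1.0028802694
Subtract 1: 1.0028802694 - 1 = 0.0028802694
Multiply by n: 241 * 0.0028802694 = 0.6941449254
Round to 4 dp: 0.6941

0.6941


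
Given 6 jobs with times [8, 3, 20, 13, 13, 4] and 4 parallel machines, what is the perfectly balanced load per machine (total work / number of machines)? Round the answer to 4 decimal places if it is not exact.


Total processing time = 8 + 3 + 20 + 13 + 13 + 4 = 61
Number of machines = 4
Ideal balanced load = 61 / 4 = 15.25

15.25


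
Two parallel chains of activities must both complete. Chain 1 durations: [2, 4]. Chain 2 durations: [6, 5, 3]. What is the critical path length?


Path A total = 2 + 4 = 6
Path B total = 6 + 5 + 3 = 14
Critical path = longest path = max(6, 14) = 14

14


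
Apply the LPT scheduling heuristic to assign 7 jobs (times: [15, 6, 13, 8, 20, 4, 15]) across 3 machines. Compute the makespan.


Sort jobs in decreasing order (LPT): [20, 15, 15, 13, 8, 6, 4]
Assign each job to the least loaded machine:
  Machine 1: jobs [20, 6], load = 26
  Machine 2: jobs [15, 13], load = 28
  Machine 3: jobs [15, 8, 4], load = 27
Makespan = max load = 28

28


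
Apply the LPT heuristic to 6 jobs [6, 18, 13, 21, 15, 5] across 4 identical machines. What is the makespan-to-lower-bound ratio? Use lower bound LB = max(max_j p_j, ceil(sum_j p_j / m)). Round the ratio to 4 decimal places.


LPT order: [21, 18, 15, 13, 6, 5]
Machine loads after assignment: [21, 18, 20, 19]
LPT makespan = 21
Lower bound = max(max_job, ceil(total/4)) = max(21, 20) = 21
Ratio = 21 / 21 = 1.0

1.0


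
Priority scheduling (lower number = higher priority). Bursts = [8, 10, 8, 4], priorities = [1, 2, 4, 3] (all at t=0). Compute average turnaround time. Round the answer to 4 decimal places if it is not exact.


Sort by priority (ascending = highest first):
Order: [(1, 8), (2, 10), (3, 4), (4, 8)]
Completion times:
  Priority 1, burst=8, C=8
  Priority 2, burst=10, C=18
  Priority 3, burst=4, C=22
  Priority 4, burst=8, C=30
Average turnaround = 78/4 = 19.5

19.5


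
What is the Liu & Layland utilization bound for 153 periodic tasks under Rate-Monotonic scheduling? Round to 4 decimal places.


Compute 2^(1/153) = 1.0045406514
Subtract 1: 1.0045406514 - 1 = 0.0045406514
Multiply by n: 153 * 0.0045406514 = 0.6947196642
Round to 4 dp: 0.6947

0.6947


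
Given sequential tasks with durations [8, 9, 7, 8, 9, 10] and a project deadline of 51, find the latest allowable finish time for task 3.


LF(activity 3) = deadline - sum of successor durations
Successors: activities 4 through 6 with durations [8, 9, 10]
Sum of successor durations = 27
LF = 51 - 27 = 24

24


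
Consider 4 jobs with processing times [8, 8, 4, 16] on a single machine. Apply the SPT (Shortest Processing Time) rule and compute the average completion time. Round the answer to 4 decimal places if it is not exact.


Sort jobs by processing time (SPT order): [4, 8, 8, 16]
Compute completion times sequentially:
  Job 1: processing = 4, completes at 4
  Job 2: processing = 8, completes at 12
  Job 3: processing = 8, completes at 20
  Job 4: processing = 16, completes at 36
Sum of completion times = 72
Average completion time = 72/4 = 18.0

18.0


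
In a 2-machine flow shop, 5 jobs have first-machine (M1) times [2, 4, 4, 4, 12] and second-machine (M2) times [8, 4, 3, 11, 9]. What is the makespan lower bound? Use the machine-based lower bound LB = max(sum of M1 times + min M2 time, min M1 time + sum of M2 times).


LB1 = sum(M1 times) + min(M2 times) = 26 + 3 = 29
LB2 = min(M1 times) + sum(M2 times) = 2 + 35 = 37
Lower bound = max(LB1, LB2) = max(29, 37) = 37

37


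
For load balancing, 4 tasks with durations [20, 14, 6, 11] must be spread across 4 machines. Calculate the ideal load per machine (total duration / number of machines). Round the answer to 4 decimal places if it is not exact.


Total processing time = 20 + 14 + 6 + 11 = 51
Number of machines = 4
Ideal balanced load = 51 / 4 = 12.75

12.75


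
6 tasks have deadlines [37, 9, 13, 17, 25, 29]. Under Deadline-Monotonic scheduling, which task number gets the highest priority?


Sort tasks by relative deadline (ascending):
  Task 2: deadline = 9
  Task 3: deadline = 13
  Task 4: deadline = 17
  Task 5: deadline = 25
  Task 6: deadline = 29
  Task 1: deadline = 37
Priority order (highest first): [2, 3, 4, 5, 6, 1]
Highest priority task = 2

2


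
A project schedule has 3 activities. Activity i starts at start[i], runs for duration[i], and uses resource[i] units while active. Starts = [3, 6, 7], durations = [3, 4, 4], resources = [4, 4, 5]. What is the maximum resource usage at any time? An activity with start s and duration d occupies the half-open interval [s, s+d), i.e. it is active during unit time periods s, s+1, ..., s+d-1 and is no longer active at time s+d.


Each activity i is active on [start_i, start_i + duration_i).
Compute total resource usage per time slot:
  t=0: active resources = [], total = 0
  t=1: active resources = [], total = 0
  t=2: active resources = [], total = 0
  t=3: active resources = [4], total = 4
  t=4: active resources = [4], total = 4
  t=5: active resources = [4], total = 4
  t=6: active resources = [4], total = 4
  t=7: active resources = [4, 5], total = 9
  t=8: active resources = [4, 5], total = 9
  t=9: active resources = [4, 5], total = 9
  t=10: active resources = [5], total = 5
Peak resource demand = 9

9


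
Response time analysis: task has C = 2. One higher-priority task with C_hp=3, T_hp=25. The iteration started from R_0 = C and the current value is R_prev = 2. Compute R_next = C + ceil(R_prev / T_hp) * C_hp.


R_next = C + ceil(R_prev / T_hp) * C_hp
ceil(2 / 25) = ceil(0.08) = 1
Interference = 1 * 3 = 3
R_next = 2 + 3 = 5

5


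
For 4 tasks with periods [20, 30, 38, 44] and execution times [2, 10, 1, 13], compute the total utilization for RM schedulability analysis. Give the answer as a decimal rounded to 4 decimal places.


Compute individual utilizations (exact fractions):
  Task 1: C/T = 2/20 = 1/10 (approx. 0.1)
  Task 2: C/T = 10/30 = 1/3 (approx. 0.3333)
  Task 3: C/T = 1/38 (approx. 0.0263)
  Task 4: C/T = 13/44 (approx. 0.2955)
Total utilization U = 1/10 + 1/3 + 1/38 + 13/44 = 9469/12540
Rounded to 4 decimal places: U = 0.7551
RM (Liu & Layland) bound for 4 tasks = 0.756828; compare with U = 9469/12540 (approx. 0.755104)
U <= bound, so schedulable by RM sufficient condition.

0.7551


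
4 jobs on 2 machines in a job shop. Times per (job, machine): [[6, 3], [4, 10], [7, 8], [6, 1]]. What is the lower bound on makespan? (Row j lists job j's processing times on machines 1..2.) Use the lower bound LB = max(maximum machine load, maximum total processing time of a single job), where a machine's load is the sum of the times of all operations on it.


Machine loads:
  Machine 1: 6 + 4 + 7 + 6 = 23
  Machine 2: 3 + 10 + 8 + 1 = 22
Max machine load = 23
Job totals:
  Job 1: 9
  Job 2: 14
  Job 3: 15
  Job 4: 7
Max job total = 15
Lower bound = max(23, 15) = 23

23


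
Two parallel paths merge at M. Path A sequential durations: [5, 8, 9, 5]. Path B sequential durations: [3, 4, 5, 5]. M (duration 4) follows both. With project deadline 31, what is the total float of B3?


Forward pass: ES(B3) = sum of predecessors on chain B = 7
EF = ES + duration = 7 + 5 = 12
Backward pass: LF(M) = deadline = 31; LS(M) = 31 - 4 = 27
LF(B3) = LS(M) - sum(successors on chain B) = 27 - 5 = 22
LS = LF - duration = 22 - 5 = 17
Total float = LS - ES = 17 - 7 = 10

10
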